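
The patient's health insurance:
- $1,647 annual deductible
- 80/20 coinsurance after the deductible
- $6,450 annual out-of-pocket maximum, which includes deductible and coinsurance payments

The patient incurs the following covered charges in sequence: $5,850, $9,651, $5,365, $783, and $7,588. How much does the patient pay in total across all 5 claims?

Bill 1, $5,850: deductible takes $1,647, $4,203 remains; 20% of $4,203 = $840.60. Patient pays $2,487.60; OOP now $2,487.60.
Bill 2, $9,651: deductible already satisfied, so patient's share is 20% × $9,651 = $1,930.20. Patient owes $1,930.20 (running OOP $4,417.80).
Bill 3, $5,365: deductible already satisfied, so patient's share is 20% × $5,365 = $1,073. Patient owes $1,073 (running OOP $5,490.80).
Bill 4, $783: deductible met; 20% of $783 = $156.60. Patient owes $156.60 (running OOP $5,647.40).
Bill 5, $7,588: deductible met; 20% of $7,588 = $1,517.60. OOP would hit $7,165 > $6,450, so the cap limits the patient to $6,450 − $5,647.40 = $802.60.
Total paid by the patient: $2,487.60 + $1,930.20 + $1,073 + $156.60 + $802.60 = $6,450.

$6,450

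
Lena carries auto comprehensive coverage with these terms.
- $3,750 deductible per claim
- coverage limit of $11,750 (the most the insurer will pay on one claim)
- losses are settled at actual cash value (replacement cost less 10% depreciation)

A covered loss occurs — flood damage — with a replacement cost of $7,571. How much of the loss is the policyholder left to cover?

$4,507.10

Depreciate 10%: the covered value is $7,571 × 0.9 = $6,813.90.
Subtract the deductible: $6,813.90 − $3,750 = $3,063.90.
That's under the $11,750 cap, so the insurer reimburses the full $3,063.90.
Out of pocket: $7,571 − $3,063.90 = $4,507.10.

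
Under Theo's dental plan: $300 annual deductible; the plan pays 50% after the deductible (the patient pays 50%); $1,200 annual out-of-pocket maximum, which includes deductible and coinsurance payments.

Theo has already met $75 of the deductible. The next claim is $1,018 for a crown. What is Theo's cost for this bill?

$75 of the $300 deductible is already met, leaving $225.
After the $225 deductible portion, $1,018 − $225 = $793 is subject to coinsurance.
Coinsurance: $793 × 50% = $396.50.
So the patient owes $225 + $396.50 = $621.50 before any cap.
Year-to-date out-of-pocket becomes $75 + $621.50 = $696.50, still under the $1,200 maximum, so no cap applies.

$621.50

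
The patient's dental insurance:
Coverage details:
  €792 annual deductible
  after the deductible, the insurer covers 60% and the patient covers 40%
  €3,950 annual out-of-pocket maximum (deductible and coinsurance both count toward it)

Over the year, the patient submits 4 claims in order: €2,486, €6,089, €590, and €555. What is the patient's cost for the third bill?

Claim 1 (€2,486): €792 finishes the deductible; €1,694 goes to coinsurance; patient's 40% is €677.60. Cost to patient: €1,469.60. OOP to date €1,469.60.
Claim 2 (€6,089): deductible already satisfied, so patient's share is 40% × €6,089 = €2,435.60. Cost to patient: €2,435.60. OOP to date €3,905.20.
Claim 3 (€590): deductible met; 40% of €590 = €236. That would push OOP to €4,141.20, over the €3,950 cap, so patient pays €3,950 − €3,905.20 = €44.80.

€44.80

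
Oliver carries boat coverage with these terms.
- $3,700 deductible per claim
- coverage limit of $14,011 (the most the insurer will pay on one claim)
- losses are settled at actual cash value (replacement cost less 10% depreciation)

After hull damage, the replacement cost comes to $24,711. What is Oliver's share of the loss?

Actual cash value after 10% depreciation: $24,711 × 90% = $22,239.90.
Subtract the deductible: $22,239.90 − $3,700 = $18,539.90.
The $14,011 per-incident cap binds; insurer pays $14,011.
Out of pocket: $24,711 − $14,011 = $10,700.

$10,700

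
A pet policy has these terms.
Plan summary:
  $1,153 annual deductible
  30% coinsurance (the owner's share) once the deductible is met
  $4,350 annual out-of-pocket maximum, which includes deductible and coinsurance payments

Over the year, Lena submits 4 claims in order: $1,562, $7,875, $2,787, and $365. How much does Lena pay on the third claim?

Claim 1 — $1,562: $1,153 finishes the deductible; $409 goes to coinsurance; owner's 30% is $122.70. Owner pays $1,275.70; OOP now $1,275.70.
Claim 2 — $7,875: 30% coinsurance on $7,875 = $2,362.50. Owner pays $2,362.50; OOP now $3,638.20.
Claim 3 — $2,787: deductible already satisfied, so owner's share is 30% × $2,787 = $836.10. Adding that to $3,638.20 gives $4,474.30, past the $4,350 cap; owner pays only $4,350 − $3,638.20 = $711.80.

$711.80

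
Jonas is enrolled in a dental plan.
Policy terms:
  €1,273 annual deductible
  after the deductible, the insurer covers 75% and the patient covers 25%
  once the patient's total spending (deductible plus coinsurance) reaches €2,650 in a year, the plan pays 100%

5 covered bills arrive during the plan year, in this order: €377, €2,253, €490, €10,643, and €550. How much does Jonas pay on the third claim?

Bill 1, €377: entire amount goes to the deductible. Patient pays €377; OOP now €377.
Bill 2, €2,253: deductible takes €896, €1,357 remains; 25% of €1,357 = €339.25. Patient pays €1,235.25; OOP now €1,612.25.
Bill 3, €490: deductible already satisfied, so patient's share is 25% × €490 = €122.50. Patient owes €122.50 (running OOP €1,734.75).

€122.50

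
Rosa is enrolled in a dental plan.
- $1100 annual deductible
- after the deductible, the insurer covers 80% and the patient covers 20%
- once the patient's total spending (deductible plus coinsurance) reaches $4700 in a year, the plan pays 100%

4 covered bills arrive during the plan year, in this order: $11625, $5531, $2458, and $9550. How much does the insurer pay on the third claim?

$2069.20

#1 ($11625): deductible takes $1100, $10525 remains; coinsurance $10525 × 20% = $2105. Cost to patient: $3205. OOP to date $3205. Insurer: $11625 − $3205 = $8420.
#2 ($5531): deductible already satisfied, so patient's share is 20% × $5531 = $1106.20. Cost to patient: $1106.20. OOP to date $4311.20. Plan pays $5531 − $1106.20 = $4424.80.
#3 ($2458): deductible already satisfied, so patient's share is 20% × $2458 = $491.60. Adding that to $4311.20 gives $4802.80, past the $4700 cap; patient pays only $4700 − $4311.20 = $388.80. Plan pays $2458 − $388.80 = $2069.20.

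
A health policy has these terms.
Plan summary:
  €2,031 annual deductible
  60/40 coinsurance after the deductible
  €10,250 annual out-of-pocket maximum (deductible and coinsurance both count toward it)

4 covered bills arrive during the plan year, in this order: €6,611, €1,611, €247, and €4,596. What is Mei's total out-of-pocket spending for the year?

€6,444.60

#1 (€6,611): deductible takes €2,031, €4,580 remains; patient's 40% is €1,832. Patient owes €3,863 (running OOP €3,863).
#2 (€1,611): 40% coinsurance on €1,611 = €644.40. Patient owes €644.40 (running OOP €4,507.40).
#3 (€247): deductible already satisfied, so patient's share is 40% × €247 = €98.80. Patient owes €98.80 (running OOP €4,606.20).
#4 (€4,596): 40% coinsurance on €4,596 = €1,838.40. Cost to patient: €1,838.40. OOP to date €6,444.60.
Total paid by the patient: €3,863 + €644.40 + €98.80 + €1,838.40 = €6,444.60.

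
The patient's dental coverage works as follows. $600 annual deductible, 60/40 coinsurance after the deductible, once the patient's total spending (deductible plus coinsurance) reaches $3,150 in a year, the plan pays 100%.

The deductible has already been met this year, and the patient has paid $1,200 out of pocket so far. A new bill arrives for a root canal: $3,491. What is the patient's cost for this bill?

$1,396.40

The deductible is already satisfied, so the full bill goes to coinsurance.
Patient's 40% share of $3,491 is $1,396.40.
Cumulative spending $1,200 + $1,396.40 = $2,596.40 stays under the $3,150 maximum.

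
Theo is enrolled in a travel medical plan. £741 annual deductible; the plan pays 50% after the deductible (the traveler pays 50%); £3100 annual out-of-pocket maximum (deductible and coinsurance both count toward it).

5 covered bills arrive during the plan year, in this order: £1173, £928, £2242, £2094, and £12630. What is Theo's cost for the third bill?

£1121

#1 (£1173): deductible takes £741, £432 remains; coinsurance £432 × 50% = £216. Traveler pays £957; OOP now £957.
#2 (£928): deductible already satisfied, so traveler's share is 50% × £928 = £464. Traveler pays £464; OOP now £1421.
#3 (£2242): 50% coinsurance on £2242 = £1121. Traveler pays £1121; OOP now £2542.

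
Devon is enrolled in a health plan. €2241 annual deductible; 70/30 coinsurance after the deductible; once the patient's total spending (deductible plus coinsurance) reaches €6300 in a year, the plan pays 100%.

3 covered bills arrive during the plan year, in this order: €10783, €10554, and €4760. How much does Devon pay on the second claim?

€1496.40

#1 (€10783): €2241 finishes the deductible; €8542 goes to coinsurance; coinsurance €8542 × 30% = €2562.60. Patient owes €4803.60 (running OOP €4803.60).
#2 (€10554): deductible met; 30% of €10554 = €3166.20. That would push OOP to €7969.80, over the €6300 cap, so patient pays €6300 − €4803.60 = €1496.40.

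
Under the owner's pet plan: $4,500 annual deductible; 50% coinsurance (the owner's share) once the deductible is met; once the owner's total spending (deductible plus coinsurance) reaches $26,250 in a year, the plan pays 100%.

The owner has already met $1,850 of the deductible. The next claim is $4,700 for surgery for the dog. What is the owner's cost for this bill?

$1,850 of the $4,500 deductible is already met, leaving $2,650.
That leaves $4,700 − $2,650 = $2,050 for coinsurance.
Owner's 50% share of $2,050 is $1,025.
So the owner owes $2,650 + $1,025 = $3,675 before any cap.
Year-to-date out-of-pocket becomes $1,850 + $3,675 = $5,525, still under the $26,250 maximum, so no cap applies.

$3,675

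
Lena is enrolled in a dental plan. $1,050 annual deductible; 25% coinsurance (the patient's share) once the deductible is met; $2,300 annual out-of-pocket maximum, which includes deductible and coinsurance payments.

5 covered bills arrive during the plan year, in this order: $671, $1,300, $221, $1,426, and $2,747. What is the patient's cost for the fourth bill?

Claim 1 — $671: all of it applies to the deductible. Patient pays $671; OOP now $671.
Claim 2 — $1,300: $379 finishes the deductible; $921 goes to coinsurance; patient's 25% is $230.25. Cost to patient: $609.25. OOP to date $1,280.25.
Claim 3 — $221: deductible already satisfied, so patient's share is 25% × $221 = $55.25. Patient owes $55.25 (running OOP $1,335.50).
Claim 4 — $1,426: deductible met; 25% of $1,426 = $356.50. Patient owes $356.50 (running OOP $1,692).

$356.50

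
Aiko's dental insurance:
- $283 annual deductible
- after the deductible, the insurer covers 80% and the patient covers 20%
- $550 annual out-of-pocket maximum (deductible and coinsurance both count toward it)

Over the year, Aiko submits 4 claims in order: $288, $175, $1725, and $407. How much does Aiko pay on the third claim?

$231

Claim 1 — $288: deductible takes $283, $5 remains; 20% of $5 = $1. Patient owes $284 (running OOP $284).
Claim 2 — $175: deductible met; 20% of $175 = $35. Cost to patient: $35. OOP to date $319.
Claim 3 — $1725: 20% coinsurance on $1725 = $345. OOP would hit $664 > $550, so the cap limits the patient to $550 − $319 = $231.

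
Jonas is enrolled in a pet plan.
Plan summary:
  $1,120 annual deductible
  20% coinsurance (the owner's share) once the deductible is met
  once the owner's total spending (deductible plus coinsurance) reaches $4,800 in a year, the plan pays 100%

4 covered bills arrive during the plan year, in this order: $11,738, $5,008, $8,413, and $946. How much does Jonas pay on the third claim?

#1 ($11,738): deductible takes $1,120, $10,618 remains; coinsurance $10,618 × 20% = $2,123.60. Owner owes $3,243.60 (running OOP $3,243.60).
#2 ($5,008): deductible already satisfied, so owner's share is 20% × $5,008 = $1,001.60. Owner owes $1,001.60 (running OOP $4,245.20).
#3 ($8,413): 20% coinsurance on $8,413 = $1,682.60. Adding that to $4,245.20 gives $5,927.80, past the $4,800 cap; owner pays only $4,800 − $4,245.20 = $554.80.

$554.80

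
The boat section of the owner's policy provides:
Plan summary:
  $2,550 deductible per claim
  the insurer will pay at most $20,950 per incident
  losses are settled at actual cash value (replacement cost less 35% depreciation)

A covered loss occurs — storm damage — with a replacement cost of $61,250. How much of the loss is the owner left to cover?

$40,300

At 35% depreciation, ACV = $61,250 − $21,437.50 = $39,812.50.
After the deductible, $39,812.50 − $2,550 = $37,262.50 remains.
The $20,950 per-incident cap binds; insurer pays $20,950.
Out of pocket: $61,250 − $20,950 = $40,300.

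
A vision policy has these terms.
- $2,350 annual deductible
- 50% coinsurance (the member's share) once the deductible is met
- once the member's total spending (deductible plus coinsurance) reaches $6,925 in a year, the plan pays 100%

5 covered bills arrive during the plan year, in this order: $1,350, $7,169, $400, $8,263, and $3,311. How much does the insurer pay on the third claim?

$200

#1 ($1,350): entire amount goes to the deductible. Member pays $1,350; OOP now $1,350. Plan pays $1,350 − $1,350 = $0.
#2 ($7,169): $1,000 finishes the deductible; $6,169 goes to coinsurance; member's 50% is $3,084.50. Member owes $4,084.50 (running OOP $5,434.50). Insurer: $7,169 − $4,084.50 = $3,084.50.
#3 ($400): deductible met; 50% of $400 = $200. Member pays $200; OOP now $5,634.50. Insurer: $400 − $200 = $200.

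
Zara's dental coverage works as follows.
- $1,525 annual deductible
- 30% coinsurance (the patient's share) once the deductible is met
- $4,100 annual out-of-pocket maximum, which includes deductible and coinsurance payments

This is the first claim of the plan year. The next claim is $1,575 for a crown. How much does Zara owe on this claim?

$1,540

Deductible not yet touched, so the first $1,525 of the bill goes to the deductible.
The remaining $50 (= $1,575 − $1,525) moves to coinsurance.
30% of $50 = $15 falls to the patient.
So the patient owes $1,525 + $15 = $1,540 before any cap.
Year-to-date out-of-pocket becomes $0 + $1,540 = $1,540, still under the $4,100 maximum, so no cap applies.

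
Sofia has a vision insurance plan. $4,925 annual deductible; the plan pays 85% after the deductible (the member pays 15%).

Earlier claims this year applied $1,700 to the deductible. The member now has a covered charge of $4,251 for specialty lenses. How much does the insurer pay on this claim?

$1,700 of the $4,925 deductible is already met, leaving $3,225.
That leaves $4,251 − $3,225 = $1,026 for coinsurance.
Member's 15% share of $1,026 is $153.90.
That puts the member's cost at $3,225 + $153.90 = $3,378.90.
The insurer covers the remainder: $4,251 − $3,378.90 = $872.10.

$872.10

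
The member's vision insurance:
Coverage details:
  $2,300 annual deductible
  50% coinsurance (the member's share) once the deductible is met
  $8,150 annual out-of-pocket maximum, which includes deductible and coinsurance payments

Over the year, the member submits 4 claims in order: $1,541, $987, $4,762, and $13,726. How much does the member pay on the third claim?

$2,381

Claim 1 ($1,541): all of it applies to the deductible. Cost to member: $1,541. OOP to date $1,541.
Claim 2 ($987): deductible takes $759, $228 remains; 50% of $228 = $114. Member pays $873; OOP now $2,414.
Claim 3 ($4,762): deductible met; 50% of $4,762 = $2,381. Member owes $2,381 (running OOP $4,795).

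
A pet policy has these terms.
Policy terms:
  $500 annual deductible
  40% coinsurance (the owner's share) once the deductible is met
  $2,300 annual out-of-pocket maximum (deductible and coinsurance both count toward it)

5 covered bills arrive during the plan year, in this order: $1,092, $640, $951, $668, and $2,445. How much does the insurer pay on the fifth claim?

$1,785.40

Bill 1, $1,092: $500 finishes the deductible; $592 goes to coinsurance; owner's 40% is $236.80. Cost to owner: $736.80. OOP to date $736.80. Insurer: $1,092 − $736.80 = $355.20.
Bill 2, $640: 40% coinsurance on $640 = $256. Cost to owner: $256. OOP to date $992.80. Plan pays $640 − $256 = $384.
Bill 3, $951: deductible met; 40% of $951 = $380.40. Owner pays $380.40; OOP now $1,373.20. Plan pays $951 − $380.40 = $570.60.
Bill 4, $668: 40% coinsurance on $668 = $267.20. Cost to owner: $267.20. OOP to date $1,640.40. Insurer: $668 − $267.20 = $400.80.
Bill 5, $2,445: deductible already satisfied, so owner's share is 40% × $2,445 = $978. OOP would hit $2,618.40 > $2,300, so the cap limits the owner to $2,300 − $1,640.40 = $659.60. Insurer: $2,445 − $659.60 = $1,785.40.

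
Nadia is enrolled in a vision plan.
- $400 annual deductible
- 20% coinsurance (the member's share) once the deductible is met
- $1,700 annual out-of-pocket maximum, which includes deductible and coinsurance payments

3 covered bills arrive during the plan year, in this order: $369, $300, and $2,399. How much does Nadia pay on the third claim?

Claim 1 — $369: all of it applies to the deductible. Cost to member: $369. OOP to date $369.
Claim 2 — $300: $31 to deductible, leaving $269; coinsurance $269 × 20% = $53.80. Member pays $84.80; OOP now $453.80.
Claim 3 — $2,399: deductible met; 20% of $2,399 = $479.80. Cost to member: $479.80. OOP to date $933.60.

$479.80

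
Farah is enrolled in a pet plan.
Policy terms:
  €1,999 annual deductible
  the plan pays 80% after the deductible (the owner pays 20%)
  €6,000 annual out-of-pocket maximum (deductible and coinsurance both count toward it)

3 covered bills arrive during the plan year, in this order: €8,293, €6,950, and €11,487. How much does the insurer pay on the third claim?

€10,134.80

Bill 1, €8,293: €1,999 finishes the deductible; €6,294 goes to coinsurance; coinsurance €6,294 × 20% = €1,258.80. Owner pays €3,257.80; OOP now €3,257.80. Plan pays €8,293 − €3,257.80 = €5,035.20.
Bill 2, €6,950: deductible already satisfied, so owner's share is 20% × €6,950 = €1,390. Owner pays €1,390; OOP now €4,647.80. Plan pays €6,950 − €1,390 = €5,560.
Bill 3, €11,487: deductible already satisfied, so owner's share is 20% × €11,487 = €2,297.40. Adding that to €4,647.80 gives €6,945.20, past the €6,000 cap; owner pays only €6,000 − €4,647.80 = €1,352.20. Insurer: €11,487 − €1,352.20 = €10,134.80.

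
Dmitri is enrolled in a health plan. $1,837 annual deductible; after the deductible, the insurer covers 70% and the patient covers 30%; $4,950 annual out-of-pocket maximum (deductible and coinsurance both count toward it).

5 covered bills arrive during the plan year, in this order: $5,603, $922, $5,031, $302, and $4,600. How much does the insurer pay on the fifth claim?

Claim 1 — $5,603: deductible takes $1,837, $3,766 remains; coinsurance $3,766 × 30% = $1,129.80. Patient pays $2,966.80; OOP now $2,966.80. Plan pays $5,603 − $2,966.80 = $2,636.20.
Claim 2 — $922: deductible already satisfied, so patient's share is 30% × $922 = $276.60. Cost to patient: $276.60. OOP to date $3,243.40. Plan pays $922 − $276.60 = $645.40.
Claim 3 — $5,031: deductible already satisfied, so patient's share is 30% × $5,031 = $1,509.30. Cost to patient: $1,509.30. OOP to date $4,752.70. Plan pays $5,031 − $1,509.30 = $3,521.70.
Claim 4 — $302: deductible already satisfied, so patient's share is 30% × $302 = $90.60. Patient pays $90.60; OOP now $4,843.30. Insurer: $302 − $90.60 = $211.40.
Claim 5 — $4,600: deductible already satisfied, so patient's share is 30% × $4,600 = $1,380. Adding that to $4,843.30 gives $6,223.30, past the $4,950 cap; patient pays only $4,950 − $4,843.30 = $106.70. Insurer: $4,600 − $106.70 = $4,493.30.

$4,493.30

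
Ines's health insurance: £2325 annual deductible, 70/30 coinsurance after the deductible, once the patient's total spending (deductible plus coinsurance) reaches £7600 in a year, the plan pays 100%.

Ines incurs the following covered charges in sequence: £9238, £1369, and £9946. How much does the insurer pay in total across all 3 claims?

£12953

Claim 1 — £9238: £2325 finishes the deductible; £6913 goes to coinsurance; 30% of £6913 = £2073.90. Patient owes £4398.90 (running OOP £4398.90). Plan pays £9238 − £4398.90 = £4839.10.
Claim 2 — £1369: 30% coinsurance on £1369 = £410.70. Cost to patient: £410.70. OOP to date £4809.60. Insurer: £1369 − £410.70 = £958.30.
Claim 3 — £9946: deductible met; 30% of £9946 = £2983.80. Adding that to £4809.60 gives £7793.40, past the £7600 cap; patient pays only £7600 − £4809.60 = £2790.40. Insurer: £9946 − £2790.40 = £7155.60.
Insurer total: £4839.10 + £958.30 + £7155.60 = £12953.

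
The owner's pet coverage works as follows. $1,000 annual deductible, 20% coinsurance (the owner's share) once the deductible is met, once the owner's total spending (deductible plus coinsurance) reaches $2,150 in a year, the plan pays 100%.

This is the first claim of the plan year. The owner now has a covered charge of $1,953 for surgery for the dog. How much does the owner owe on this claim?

$1,190.60

Nothing has been paid toward the $1,000 deductible, so the first $1,000 of this charge is applied there.
That leaves $1,953 − $1,000 = $953 for coinsurance.
20% of $953 = $190.60 falls to the owner.
So the owner owes $1,000 + $190.60 = $1,190.60 before any cap.
Cumulative spending $0 + $1,190.60 = $1,190.60 stays under the $2,150 maximum.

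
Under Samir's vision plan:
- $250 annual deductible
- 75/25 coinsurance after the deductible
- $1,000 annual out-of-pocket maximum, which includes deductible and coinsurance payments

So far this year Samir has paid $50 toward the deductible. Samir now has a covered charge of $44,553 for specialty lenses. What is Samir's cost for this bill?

Remaining deductible: $250 − $50 = $200.
That leaves $44,553 − $200 = $44,353 for coinsurance.
Member's 25% share of $44,353 is $11,088.25.
Member responsibility before any cap: $200 + $11,088.25 = $11,288.25.
Year-to-date out-of-pocket would reach $50 + $11,288.25 = $11,338.25, above the $1,000 maximum, so the member pays only $1,000 − $50 = $950.

$950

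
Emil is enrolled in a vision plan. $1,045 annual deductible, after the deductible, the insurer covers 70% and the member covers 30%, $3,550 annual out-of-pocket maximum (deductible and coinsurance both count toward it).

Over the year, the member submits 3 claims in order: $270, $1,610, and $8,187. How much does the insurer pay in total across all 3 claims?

#1 ($270): fully absorbed by the deductible. Member pays $270; OOP now $270. Plan pays $270 − $270 = $0.
#2 ($1,610): deductible takes $775, $835 remains; member's 30% is $250.50. Member owes $1,025.50 (running OOP $1,295.50). Insurer: $1,610 − $1,025.50 = $584.50.
#3 ($8,187): 30% coinsurance on $8,187 = $2,456.10. Adding that to $1,295.50 gives $3,751.60, past the $3,550 cap; member pays only $3,550 − $1,295.50 = $2,254.50. Plan pays $8,187 − $2,254.50 = $5,932.50.
Insurer total: $0 + $584.50 + $5,932.50 = $6,517.

$6,517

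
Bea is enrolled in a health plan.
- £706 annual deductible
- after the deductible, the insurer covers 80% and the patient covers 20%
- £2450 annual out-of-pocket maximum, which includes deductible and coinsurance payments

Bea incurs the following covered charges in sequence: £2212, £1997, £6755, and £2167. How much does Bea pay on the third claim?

£1043.40

Bill 1, £2212: £706 to deductible, leaving £1506; patient's 20% is £301.20. Patient owes £1007.20 (running OOP £1007.20).
Bill 2, £1997: deductible already satisfied, so patient's share is 20% × £1997 = £399.40. Patient owes £399.40 (running OOP £1406.60).
Bill 3, £6755: deductible met; 20% of £6755 = £1351. That would push OOP to £2757.60, over the £2450 cap, so patient pays £2450 − £1406.60 = £1043.40.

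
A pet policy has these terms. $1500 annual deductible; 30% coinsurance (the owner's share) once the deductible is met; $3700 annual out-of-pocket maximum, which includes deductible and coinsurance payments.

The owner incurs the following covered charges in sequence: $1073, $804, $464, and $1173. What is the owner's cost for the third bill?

$139.20

Claim 1 ($1073): fully absorbed by the deductible. Owner owes $1073 (running OOP $1073).
Claim 2 ($804): $427 to deductible, leaving $377; owner's 30% is $113.10. Owner pays $540.10; OOP now $1613.10.
Claim 3 ($464): deductible already satisfied, so owner's share is 30% × $464 = $139.20. Owner pays $139.20; OOP now $1752.30.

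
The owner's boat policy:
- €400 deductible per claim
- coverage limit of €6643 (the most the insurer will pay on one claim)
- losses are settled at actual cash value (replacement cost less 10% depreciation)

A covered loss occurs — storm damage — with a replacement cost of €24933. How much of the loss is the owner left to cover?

€18290

Actual cash value after 10% depreciation: €24933 × 90% = €22439.70.
Subtract the deductible: €22439.70 − €400 = €22039.70.
€22039.70 exceeds the €6643 limit, so the insurer pays the limit: €6643.
Out of pocket: €24933 − €6643 = €18290.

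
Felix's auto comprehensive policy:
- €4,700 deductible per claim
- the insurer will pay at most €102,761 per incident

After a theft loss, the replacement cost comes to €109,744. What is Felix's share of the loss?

€6,983

Subtract the deductible: €109,744 − €4,700 = €105,044.
€105,044 exceeds the €102,761 limit, so the insurer pays the limit: €102,761.
The policyholder bears the rest of the original loss: €109,744 − €102,761 = €6,983.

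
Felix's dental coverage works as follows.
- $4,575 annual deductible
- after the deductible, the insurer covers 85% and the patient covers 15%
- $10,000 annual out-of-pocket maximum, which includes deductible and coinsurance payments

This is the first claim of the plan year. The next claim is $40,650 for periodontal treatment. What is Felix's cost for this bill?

$9,986.25

Deductible not yet touched, so the first $4,575 of the bill goes to the deductible.
After the $4,575 deductible portion, $40,650 − $4,575 = $36,075 is subject to coinsurance.
15% of $36,075 = $5,411.25 falls to the patient.
That puts the patient's cost at $4,575 + $5,411.25 = $9,986.25 before any cap.
Total out-of-pocket so far would be $0 + $9,986.25 = $9,986.25, below the $10,000 cap — no reduction.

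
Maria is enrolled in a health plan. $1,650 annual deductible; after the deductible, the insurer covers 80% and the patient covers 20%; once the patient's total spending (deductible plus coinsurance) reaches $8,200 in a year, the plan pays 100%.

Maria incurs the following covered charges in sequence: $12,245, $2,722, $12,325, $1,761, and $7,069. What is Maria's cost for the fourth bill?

$352.20

Claim 1 — $12,245: deductible takes $1,650, $10,595 remains; patient's 20% is $2,119. Patient pays $3,769; OOP now $3,769.
Claim 2 — $2,722: 20% coinsurance on $2,722 = $544.40. Patient owes $544.40 (running OOP $4,313.40).
Claim 3 — $12,325: 20% coinsurance on $12,325 = $2,465. Cost to patient: $2,465. OOP to date $6,778.40.
Claim 4 — $1,761: deductible already satisfied, so patient's share is 20% × $1,761 = $352.20. Cost to patient: $352.20. OOP to date $7,130.60.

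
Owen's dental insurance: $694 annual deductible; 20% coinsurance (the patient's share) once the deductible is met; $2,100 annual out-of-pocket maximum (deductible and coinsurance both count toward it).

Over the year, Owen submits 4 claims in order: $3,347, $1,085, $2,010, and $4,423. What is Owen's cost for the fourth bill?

$256.40

Claim 1 ($3,347): $694 finishes the deductible; $2,653 goes to coinsurance; coinsurance $2,653 × 20% = $530.60. Patient owes $1,224.60 (running OOP $1,224.60).
Claim 2 ($1,085): 20% coinsurance on $1,085 = $217. Cost to patient: $217. OOP to date $1,441.60.
Claim 3 ($2,010): deductible met; 20% of $2,010 = $402. Patient pays $402; OOP now $1,843.60.
Claim 4 ($4,423): deductible met; 20% of $4,423 = $884.60. That would push OOP to $2,728.20, over the $2,100 cap, so patient pays $2,100 − $1,843.60 = $256.40.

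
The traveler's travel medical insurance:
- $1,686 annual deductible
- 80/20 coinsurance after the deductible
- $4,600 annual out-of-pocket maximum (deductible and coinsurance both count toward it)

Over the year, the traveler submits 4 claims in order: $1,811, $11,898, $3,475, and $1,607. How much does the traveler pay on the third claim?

Claim 1 ($1,811): $1,686 to deductible, leaving $125; traveler's 20% is $25. Traveler pays $1,711; OOP now $1,711.
Claim 2 ($11,898): deductible met; 20% of $11,898 = $2,379.60. Cost to traveler: $2,379.60. OOP to date $4,090.60.
Claim 3 ($3,475): deductible met; 20% of $3,475 = $695. Adding that to $4,090.60 gives $4,785.60, past the $4,600 cap; traveler pays only $4,600 − $4,090.60 = $509.40.

$509.40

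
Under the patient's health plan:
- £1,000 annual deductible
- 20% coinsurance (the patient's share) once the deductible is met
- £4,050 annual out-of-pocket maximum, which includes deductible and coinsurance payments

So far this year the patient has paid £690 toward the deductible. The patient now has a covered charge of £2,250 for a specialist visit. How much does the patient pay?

£698

Remaining deductible: £1,000 − £690 = £310.
After the £310 deductible portion, £2,250 − £310 = £1,940 is subject to coinsurance.
Patient's 20% share of £1,940 is £388.
That puts the patient's cost at £310 + £388 = £698 before any cap.
Cumulative spending £690 + £698 = £1,388 stays under the £4,050 maximum.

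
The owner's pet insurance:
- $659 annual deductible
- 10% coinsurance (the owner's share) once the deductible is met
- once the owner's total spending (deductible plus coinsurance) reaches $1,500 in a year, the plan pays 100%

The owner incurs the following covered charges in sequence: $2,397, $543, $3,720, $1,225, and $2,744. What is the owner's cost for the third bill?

$372

Claim 1 — $2,397: deductible takes $659, $1,738 remains; owner's 10% is $173.80. Owner pays $832.80; OOP now $832.80.
Claim 2 — $543: deductible met; 10% of $543 = $54.30. Owner owes $54.30 (running OOP $887.10).
Claim 3 — $3,720: deductible met; 10% of $3,720 = $372. Cost to owner: $372. OOP to date $1,259.10.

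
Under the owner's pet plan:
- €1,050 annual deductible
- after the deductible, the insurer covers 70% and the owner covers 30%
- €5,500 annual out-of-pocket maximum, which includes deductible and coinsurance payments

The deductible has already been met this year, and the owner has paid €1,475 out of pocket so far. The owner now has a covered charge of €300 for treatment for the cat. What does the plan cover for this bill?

€210

With the deductible met, the entire €300 is subject to coinsurance.
Coinsurance: €300 × 30% = €90.
Total out-of-pocket so far would be €1,475 + €90 = €1,565, below the €5,500 cap — no reduction.
Insurer pays the balance: €300 − €90 = €210.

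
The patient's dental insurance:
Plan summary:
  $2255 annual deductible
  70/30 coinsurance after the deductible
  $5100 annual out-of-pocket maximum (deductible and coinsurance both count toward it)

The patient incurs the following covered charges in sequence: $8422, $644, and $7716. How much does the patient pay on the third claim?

$801.70

#1 ($8422): $2255 finishes the deductible; $6167 goes to coinsurance; patient's 30% is $1850.10. Patient owes $4105.10 (running OOP $4105.10).
#2 ($644): deductible met; 30% of $644 = $193.20. Patient pays $193.20; OOP now $4298.30.
#3 ($7716): deductible met; 30% of $7716 = $2314.80. OOP would hit $6613.10 > $5100, so the cap limits the patient to $5100 − $4298.30 = $801.70.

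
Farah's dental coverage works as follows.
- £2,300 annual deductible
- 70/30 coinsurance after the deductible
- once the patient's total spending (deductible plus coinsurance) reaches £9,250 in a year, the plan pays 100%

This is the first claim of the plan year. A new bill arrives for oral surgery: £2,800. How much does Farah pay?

£2,450

The full £2,300 deductible is still open; £2,300 of this bill applies to it.
That leaves £2,800 − £2,300 = £500 for coinsurance.
Patient's 30% share of £500 is £150.
Patient responsibility before any cap: £2,300 + £150 = £2,450.
Year-to-date out-of-pocket becomes £0 + £2,450 = £2,450, still under the £9,250 maximum, so no cap applies.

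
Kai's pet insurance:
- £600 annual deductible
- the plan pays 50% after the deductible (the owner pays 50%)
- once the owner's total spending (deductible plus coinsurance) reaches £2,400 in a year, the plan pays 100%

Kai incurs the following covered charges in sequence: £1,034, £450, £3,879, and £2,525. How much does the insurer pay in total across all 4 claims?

£5,488

Claim 1 (£1,034): deductible takes £600, £434 remains; 50% of £434 = £217. Owner owes £817 (running OOP £817). Insurer: £1,034 − £817 = £217.
Claim 2 (£450): deductible met; 50% of £450 = £225. Owner pays £225; OOP now £1,042. Plan pays £450 − £225 = £225.
Claim 3 (£3,879): deductible met; 50% of £3,879 = £1,939.50. Adding that to £1,042 gives £2,981.50, past the £2,400 cap; owner pays only £2,400 − £1,042 = £1,358. Insurer: £3,879 − £1,358 = £2,521.
Claim 4 (£2,525): deductible met; 50% of £2,525 = £1,262.50. Adding that to £2,400 gives £3,662.50, past the £2,400 cap; owner pays only £2,400 − £2,400 = £0. Plan pays £2,525 − £0 = £2,525.
Insurer total = bills − owner's total = £7,888 − £2,400 = £5,488.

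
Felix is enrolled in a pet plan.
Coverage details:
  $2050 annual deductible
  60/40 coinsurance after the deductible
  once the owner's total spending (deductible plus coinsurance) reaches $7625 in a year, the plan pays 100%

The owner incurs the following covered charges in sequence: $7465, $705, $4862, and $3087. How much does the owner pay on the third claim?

Bill 1, $7465: $2050 finishes the deductible; $5415 goes to coinsurance; 40% of $5415 = $2166. Owner pays $4216; OOP now $4216.
Bill 2, $705: deductible already satisfied, so owner's share is 40% × $705 = $282. Owner owes $282 (running OOP $4498).
Bill 3, $4862: deductible met; 40% of $4862 = $1944.80. Cost to owner: $1944.80. OOP to date $6442.80.

$1944.80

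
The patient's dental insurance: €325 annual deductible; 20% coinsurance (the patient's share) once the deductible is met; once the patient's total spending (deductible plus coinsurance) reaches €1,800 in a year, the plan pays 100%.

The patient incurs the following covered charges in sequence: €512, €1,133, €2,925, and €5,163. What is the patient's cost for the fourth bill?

€626

Claim 1 — €512: deductible takes €325, €187 remains; coinsurance €187 × 20% = €37.40. Patient pays €362.40; OOP now €362.40.
Claim 2 — €1,133: 20% coinsurance on €1,133 = €226.60. Cost to patient: €226.60. OOP to date €589.
Claim 3 — €2,925: 20% coinsurance on €2,925 = €585. Cost to patient: €585. OOP to date €1,174.
Claim 4 — €5,163: deductible already satisfied, so patient's share is 20% × €5,163 = €1,032.60. Adding that to €1,174 gives €2,206.60, past the €1,800 cap; patient pays only €1,800 − €1,174 = €626.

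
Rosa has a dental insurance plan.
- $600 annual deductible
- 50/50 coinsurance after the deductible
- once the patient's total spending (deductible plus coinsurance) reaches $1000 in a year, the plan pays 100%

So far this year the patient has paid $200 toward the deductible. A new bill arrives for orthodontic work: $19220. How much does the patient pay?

Remaining deductible: $600 − $200 = $400.
After the $400 deductible portion, $19220 − $400 = $18820 is subject to coinsurance.
50% of $18820 = $9410 falls to the patient.
So the patient owes $400 + $9410 = $9810 before any cap.
That would bring total out-of-pocket to $10010, past the $1000 cap. The patient is capped at $1000 − $200 = $800 on this claim.

$800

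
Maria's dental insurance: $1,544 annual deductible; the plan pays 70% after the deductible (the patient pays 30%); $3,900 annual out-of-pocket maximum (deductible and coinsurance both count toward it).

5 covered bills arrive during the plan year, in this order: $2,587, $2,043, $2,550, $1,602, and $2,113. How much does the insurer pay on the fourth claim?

$1,121.40

Claim 1 ($2,587): deductible takes $1,544, $1,043 remains; coinsurance $1,043 × 30% = $312.90. Patient pays $1,856.90; OOP now $1,856.90. Plan pays $2,587 − $1,856.90 = $730.10.
Claim 2 ($2,043): 30% coinsurance on $2,043 = $612.90. Cost to patient: $612.90. OOP to date $2,469.80. Plan pays $2,043 − $612.90 = $1,430.10.
Claim 3 ($2,550): deductible met; 30% of $2,550 = $765. Patient owes $765 (running OOP $3,234.80). Insurer: $2,550 − $765 = $1,785.
Claim 4 ($1,602): 30% coinsurance on $1,602 = $480.60. Patient owes $480.60 (running OOP $3,715.40). Insurer: $1,602 − $480.60 = $1,121.40.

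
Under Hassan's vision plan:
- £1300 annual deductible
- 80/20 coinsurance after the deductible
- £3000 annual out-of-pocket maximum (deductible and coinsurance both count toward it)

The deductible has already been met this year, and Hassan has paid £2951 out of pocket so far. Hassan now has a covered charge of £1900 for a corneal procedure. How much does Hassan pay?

£49

With the deductible met, the entire £1900 is subject to coinsurance.
Member's 20% share of £1900 is £380.
That would bring total out-of-pocket to £3331, past the £3000 cap. The member is capped at £3000 − £2951 = £49 on this claim.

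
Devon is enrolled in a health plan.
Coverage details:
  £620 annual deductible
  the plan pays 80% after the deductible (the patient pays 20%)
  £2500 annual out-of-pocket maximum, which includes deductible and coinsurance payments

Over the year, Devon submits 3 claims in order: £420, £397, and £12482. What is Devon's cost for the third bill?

Claim 1 — £420: entire amount goes to the deductible. Patient owes £420 (running OOP £420).
Claim 2 — £397: £200 to deductible, leaving £197; coinsurance £197 × 20% = £39.40. Cost to patient: £239.40. OOP to date £659.40.
Claim 3 — £12482: deductible already satisfied, so patient's share is 20% × £12482 = £2496.40. OOP would hit £3155.80 > £2500, so the cap limits the patient to £2500 − £659.40 = £1840.60.

£1840.60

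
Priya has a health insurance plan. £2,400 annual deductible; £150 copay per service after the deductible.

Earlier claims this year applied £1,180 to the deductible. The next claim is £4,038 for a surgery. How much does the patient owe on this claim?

£1,370

Remaining deductible: £2,400 − £1,180 = £1,220.
That leaves £4,038 − £1,220 = £2,818 for the copay.
Copay on this service: £150.
So the patient owes £1,220 + £150 = £1,370.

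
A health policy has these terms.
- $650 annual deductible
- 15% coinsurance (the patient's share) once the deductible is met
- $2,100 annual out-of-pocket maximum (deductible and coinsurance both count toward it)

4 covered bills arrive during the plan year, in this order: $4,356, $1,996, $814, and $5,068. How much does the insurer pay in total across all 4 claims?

$10,134

#1 ($4,356): $650 to deductible, leaving $3,706; patient's 15% is $555.90. Cost to patient: $1,205.90. OOP to date $1,205.90. Insurer: $4,356 − $1,205.90 = $3,150.10.
#2 ($1,996): 15% coinsurance on $1,996 = $299.40. Patient pays $299.40; OOP now $1,505.30. Plan pays $1,996 − $299.40 = $1,696.60.
#3 ($814): deductible already satisfied, so patient's share is 15% × $814 = $122.10. Patient owes $122.10 (running OOP $1,627.40). Plan pays $814 − $122.10 = $691.90.
#4 ($5,068): deductible met; 15% of $5,068 = $760.20. Adding that to $1,627.40 gives $2,387.60, past the $2,100 cap; patient pays only $2,100 − $1,627.40 = $472.60. Insurer: $5,068 − $472.60 = $4,595.40.
Insurer total = bills − patient's total = $12,234 − $2,100 = $10,134.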